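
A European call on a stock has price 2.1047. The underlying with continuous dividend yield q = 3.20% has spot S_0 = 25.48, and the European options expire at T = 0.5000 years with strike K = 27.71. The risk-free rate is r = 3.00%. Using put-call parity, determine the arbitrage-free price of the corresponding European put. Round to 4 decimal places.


Answer: Put price = 4.3266

Derivation:
Put-call parity: C - P = S_0 * exp(-qT) - K * exp(-rT).
S_0 * exp(-qT) = 25.4800 * 0.98412732 = 25.07556412
K * exp(-rT) = 27.7100 * 0.98511194 = 27.29745185
P = C - S*exp(-qT) + K*exp(-rT)
P = 2.1047 - 25.07556412 + 27.29745185 = 4.3266


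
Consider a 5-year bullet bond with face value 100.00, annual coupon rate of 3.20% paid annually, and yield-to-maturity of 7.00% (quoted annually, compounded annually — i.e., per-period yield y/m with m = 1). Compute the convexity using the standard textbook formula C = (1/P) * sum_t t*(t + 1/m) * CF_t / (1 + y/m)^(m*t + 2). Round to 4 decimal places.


Answer: Convexity = 23.9037

Derivation:
Coupon per period c = face * coupon_rate / m = 3.200000
Periods per year m = 1; per-period yield y/m = 0.070000
Number of cashflows N = 5
Cashflows (t years, CF_t, discount factor 1/(1+y/m)^(m*t), PV):
  t = 1.0000: CF_t = 3.200000, DF = 0.934579, PV = 2.990654
  t = 2.0000: CF_t = 3.200000, DF = 0.873439, PV = 2.795004
  t = 3.0000: CF_t = 3.200000, DF = 0.816298, PV = 2.612153
  t = 4.0000: CF_t = 3.200000, DF = 0.762895, PV = 2.441265
  t = 5.0000: CF_t = 103.200000, DF = 0.712986, PV = 73.580174
Price P = sum_t PV_t = 84.419250
Convexity numerator sum_t t*(t + 1/m) * CF_t / (1+y/m)^(m*t + 2):
  t = 1.0000: term = 5.224306
  t = 2.0000: term = 14.647588
  t = 3.0000: term = 27.378669
  t = 4.0000: term = 42.645902
  t = 5.0000: term = 1928.033201
Convexity = (1/P) * sum = 2017.929667 / 84.419250 = 23.903667


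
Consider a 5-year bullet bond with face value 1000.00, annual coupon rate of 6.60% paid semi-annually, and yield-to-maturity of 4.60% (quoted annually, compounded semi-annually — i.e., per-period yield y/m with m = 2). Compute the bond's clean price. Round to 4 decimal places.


Answer: Price = 1088.4321

Derivation:
Coupon per period c = face * coupon_rate / m = 33.000000
Periods per year m = 2; per-period yield y/m = 0.023000
Number of cashflows N = 10
Cashflows (t years, CF_t, discount factor 1/(1+y/m)^(m*t), PV):
  t = 0.5000: CF_t = 33.000000, DF = 0.977517, PV = 32.258065
  t = 1.0000: CF_t = 33.000000, DF = 0.955540, PV = 31.532810
  t = 1.5000: CF_t = 33.000000, DF = 0.934056, PV = 30.823861
  t = 2.0000: CF_t = 33.000000, DF = 0.913056, PV = 30.130851
  t = 2.5000: CF_t = 33.000000, DF = 0.892528, PV = 29.453423
  t = 3.0000: CF_t = 33.000000, DF = 0.872461, PV = 28.791225
  t = 3.5000: CF_t = 33.000000, DF = 0.852846, PV = 28.143915
  t = 4.0000: CF_t = 33.000000, DF = 0.833671, PV = 27.511158
  t = 4.5000: CF_t = 33.000000, DF = 0.814928, PV = 26.892628
  t = 5.0000: CF_t = 1033.000000, DF = 0.796606, PV = 822.894168
Price P = sum_t PV_t = 1088.432102


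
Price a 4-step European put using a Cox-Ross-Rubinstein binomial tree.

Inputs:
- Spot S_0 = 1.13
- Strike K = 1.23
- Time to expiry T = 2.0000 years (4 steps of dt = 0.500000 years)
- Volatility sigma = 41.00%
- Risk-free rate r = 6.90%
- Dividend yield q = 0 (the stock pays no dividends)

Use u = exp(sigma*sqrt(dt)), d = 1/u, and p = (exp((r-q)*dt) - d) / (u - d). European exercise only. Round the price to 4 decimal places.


dt = T/N = 0.500000
u = exp(sigma*sqrt(dt)) = 1.336312; d = 1/u = 0.748328
p = (exp((r-q)*dt) - d) / (u - d) = 0.487724
Discount per step: exp(-r*dt) = 0.966088
Stock lattice S(k, i) with i counting down-moves:
  k=0: S(0,0) = 1.1300
  k=1: S(1,0) = 1.5100; S(1,1) = 0.8456
  k=2: S(2,0) = 2.0179; S(2,1) = 1.1300; S(2,2) = 0.6328
  k=3: S(3,0) = 2.6965; S(3,1) = 1.5100; S(3,2) = 0.8456; S(3,3) = 0.4735
  k=4: S(4,0) = 3.6034; S(4,1) = 2.0179; S(4,2) = 1.1300; S(4,3) = 0.6328; S(4,4) = 0.3544
Terminal payoffs V(N, i) = max(K - S_T, 0):
  V(4,0) = 0.000000; V(4,1) = 0.000000; V(4,2) = 0.100000; V(4,3) = 0.597206; V(4,4) = 0.875638
Backward induction: V(k, i) = exp(-r*dt) * [p * V(k+1, i) + (1-p) * V(k+1, i+1)].
  V(3,0) = exp(-r*dt) * [p*0.000000 + (1-p)*0.000000] = 0.000000
  V(3,1) = exp(-r*dt) * [p*0.000000 + (1-p)*0.100000] = 0.049490
  V(3,2) = exp(-r*dt) * [p*0.100000 + (1-p)*0.597206] = 0.342678
  V(3,3) = exp(-r*dt) * [p*0.597206 + (1-p)*0.875638] = 0.714751
  V(2,0) = exp(-r*dt) * [p*0.000000 + (1-p)*0.049490] = 0.024493
  V(2,1) = exp(-r*dt) * [p*0.049490 + (1-p)*0.342678] = 0.192912
  V(2,2) = exp(-r*dt) * [p*0.342678 + (1-p)*0.714751] = 0.515198
  V(1,0) = exp(-r*dt) * [p*0.024493 + (1-p)*0.192912] = 0.107014
  V(1,1) = exp(-r*dt) * [p*0.192912 + (1-p)*0.515198] = 0.345870
  V(0,0) = exp(-r*dt) * [p*0.107014 + (1-p)*0.345870] = 0.221596

Answer: Price = V(0,0) = 0.2216


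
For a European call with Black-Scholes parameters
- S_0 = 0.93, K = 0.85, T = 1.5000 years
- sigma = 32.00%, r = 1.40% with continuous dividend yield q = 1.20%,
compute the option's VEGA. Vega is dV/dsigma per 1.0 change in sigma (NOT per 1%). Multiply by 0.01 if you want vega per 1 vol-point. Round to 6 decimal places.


d1 = 0.4331214214; d2 = 0.0412030626
phi(d1) = 0.3632239779; exp(-qT) = 0.9821610324; exp(-rT) = 0.9792189646
Vega = S * exp(-qT) * phi(d1) * sqrt(T) = 0.9300 * 0.9821610324 * 0.3632239779 * 1.2247448714 = 0.406336

Answer: Vega = 0.406336


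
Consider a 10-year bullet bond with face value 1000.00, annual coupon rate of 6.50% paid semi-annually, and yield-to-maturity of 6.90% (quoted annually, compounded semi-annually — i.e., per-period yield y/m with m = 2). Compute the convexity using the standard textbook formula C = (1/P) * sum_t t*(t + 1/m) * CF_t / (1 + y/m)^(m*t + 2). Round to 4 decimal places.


Coupon per period c = face * coupon_rate / m = 32.500000
Periods per year m = 2; per-period yield y/m = 0.034500
Number of cashflows N = 20
Cashflows (t years, CF_t, discount factor 1/(1+y/m)^(m*t), PV):
  t = 0.5000: CF_t = 32.500000, DF = 0.966651, PV = 31.416143
  t = 1.0000: CF_t = 32.500000, DF = 0.934413, PV = 30.368432
  t = 1.5000: CF_t = 32.500000, DF = 0.903251, PV = 29.355662
  t = 2.0000: CF_t = 32.500000, DF = 0.873128, PV = 28.376667
  t = 2.5000: CF_t = 32.500000, DF = 0.844010, PV = 27.430321
  t = 3.0000: CF_t = 32.500000, DF = 0.815863, PV = 26.515535
  t = 3.5000: CF_t = 32.500000, DF = 0.788654, PV = 25.631256
  t = 4.0000: CF_t = 32.500000, DF = 0.762353, PV = 24.776468
  t = 4.5000: CF_t = 32.500000, DF = 0.736929, PV = 23.950187
  t = 5.0000: CF_t = 32.500000, DF = 0.712353, PV = 23.151461
  t = 5.5000: CF_t = 32.500000, DF = 0.688596, PV = 22.379373
  t = 6.0000: CF_t = 32.500000, DF = 0.665632, PV = 21.633033
  t = 6.5000: CF_t = 32.500000, DF = 0.643433, PV = 20.911584
  t = 7.0000: CF_t = 32.500000, DF = 0.621975, PV = 20.214194
  t = 7.5000: CF_t = 32.500000, DF = 0.601233, PV = 19.540062
  t = 8.0000: CF_t = 32.500000, DF = 0.581182, PV = 18.888412
  t = 8.5000: CF_t = 32.500000, DF = 0.561800, PV = 18.258494
  t = 9.0000: CF_t = 32.500000, DF = 0.543064, PV = 17.649583
  t = 9.5000: CF_t = 32.500000, DF = 0.524953, PV = 17.060979
  t = 10.0000: CF_t = 1032.500000, DF = 0.507446, PV = 523.938316
Price P = sum_t PV_t = 971.446163
Convexity numerator sum_t t*(t + 1/m) * CF_t / (1+y/m)^(m*t + 2):
  t = 0.5000: term = 14.677831
  t = 1.0000: term = 42.565000
  t = 1.5000: term = 82.290962
  t = 2.0000: term = 132.577674
  t = 2.5000: term = 192.234423
  t = 3.0000: term = 260.152917
  t = 3.5000: term = 335.302616
  t = 4.0000: term = 416.726306
  t = 4.5000: term = 503.535894
  t = 5.0000: term = 594.908419
  t = 5.5000: term = 690.082264
  t = 6.0000: term = 788.353569
  t = 6.5000: term = 889.072818
  t = 7.0000: term = 991.641616
  t = 7.5000: term = 1095.509622
  t = 8.0000: term = 1200.171650
  t = 8.5000: term = 1305.164916
  t = 9.0000: term = 1410.066438
  t = 9.5000: term = 1514.490562
  t = 10.0000: term = 51405.367626
Convexity = (1/P) * sum = 63864.893123 / 971.446163 = 65.742082

Answer: Convexity = 65.7421


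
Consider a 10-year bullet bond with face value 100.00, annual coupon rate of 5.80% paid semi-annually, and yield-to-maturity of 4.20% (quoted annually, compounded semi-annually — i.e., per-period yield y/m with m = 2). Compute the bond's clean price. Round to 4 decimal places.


Coupon per period c = face * coupon_rate / m = 2.900000
Periods per year m = 2; per-period yield y/m = 0.021000
Number of cashflows N = 20
Cashflows (t years, CF_t, discount factor 1/(1+y/m)^(m*t), PV):
  t = 0.5000: CF_t = 2.900000, DF = 0.979432, PV = 2.840353
  t = 1.0000: CF_t = 2.900000, DF = 0.959287, PV = 2.781932
  t = 1.5000: CF_t = 2.900000, DF = 0.939556, PV = 2.724713
  t = 2.0000: CF_t = 2.900000, DF = 0.920231, PV = 2.668671
  t = 2.5000: CF_t = 2.900000, DF = 0.901304, PV = 2.613782
  t = 3.0000: CF_t = 2.900000, DF = 0.882766, PV = 2.560021
  t = 3.5000: CF_t = 2.900000, DF = 0.864609, PV = 2.507366
  t = 4.0000: CF_t = 2.900000, DF = 0.846826, PV = 2.455795
  t = 4.5000: CF_t = 2.900000, DF = 0.829408, PV = 2.405284
  t = 5.0000: CF_t = 2.900000, DF = 0.812349, PV = 2.355812
  t = 5.5000: CF_t = 2.900000, DF = 0.795640, PV = 2.307357
  t = 6.0000: CF_t = 2.900000, DF = 0.779276, PV = 2.259899
  t = 6.5000: CF_t = 2.900000, DF = 0.763247, PV = 2.213418
  t = 7.0000: CF_t = 2.900000, DF = 0.747549, PV = 2.167892
  t = 7.5000: CF_t = 2.900000, DF = 0.732173, PV = 2.123302
  t = 8.0000: CF_t = 2.900000, DF = 0.717114, PV = 2.079630
  t = 8.5000: CF_t = 2.900000, DF = 0.702364, PV = 2.036856
  t = 9.0000: CF_t = 2.900000, DF = 0.687918, PV = 1.994962
  t = 9.5000: CF_t = 2.900000, DF = 0.673769, PV = 1.953930
  t = 10.0000: CF_t = 102.900000, DF = 0.659911, PV = 67.904809
Price P = sum_t PV_t = 112.955784

Answer: Price = 112.9558


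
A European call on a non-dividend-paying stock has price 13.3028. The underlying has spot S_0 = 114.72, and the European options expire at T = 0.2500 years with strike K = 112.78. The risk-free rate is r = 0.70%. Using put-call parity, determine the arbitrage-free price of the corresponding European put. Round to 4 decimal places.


Put-call parity: C - P = S_0 * exp(-qT) - K * exp(-rT).
S_0 * exp(-qT) = 114.7200 * 1.00000000 = 114.72000000
K * exp(-rT) = 112.7800 * 0.99825153 = 112.58280759
P = C - S*exp(-qT) + K*exp(-rT)
P = 13.3028 - 114.72000000 + 112.58280759 = 11.1656

Answer: Put price = 11.1656


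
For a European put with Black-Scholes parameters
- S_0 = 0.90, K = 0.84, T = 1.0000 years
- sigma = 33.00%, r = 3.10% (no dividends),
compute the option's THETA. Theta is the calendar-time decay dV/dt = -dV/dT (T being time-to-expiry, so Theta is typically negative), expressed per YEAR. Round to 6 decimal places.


Answer: Theta = -0.041860

Derivation:
d1 = 0.4680087015; d2 = 0.1380087015
phi(d1) = 0.3575591037; exp(-qT) = 1.0000000000; exp(-rT) = 0.9694755731
Theta = -S*exp(-qT)*phi(d1)*sigma/(2*sqrt(T)) + r*K*exp(-rT)*N(-d2) - q*S*exp(-qT)*N(-d1)
N(-d1) = 0.3198891836; N(-d2) = 0.4451167703; sqrt(T) = 1.0000000000
Term 1 = -0.9000 * 1.0000000000 * 0.3575591037 * 0.3300 / (2 * 1.0000000000) = -0.0530975269
Term 2 = 0.0310 * 0.8400 * 0.9694755731 * 0.4451167703 = 0.0112370369
Term 3 = 0 (no dividend yield, q = 0)
Theta = -0.0530975269 + (0.0112370369) + (0.0000000000) = -0.041860


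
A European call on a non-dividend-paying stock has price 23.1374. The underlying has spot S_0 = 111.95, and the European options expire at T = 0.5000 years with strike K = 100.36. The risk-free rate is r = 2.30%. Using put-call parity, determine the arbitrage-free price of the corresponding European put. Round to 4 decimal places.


Answer: Put price = 10.3999

Derivation:
Put-call parity: C - P = S_0 * exp(-qT) - K * exp(-rT).
S_0 * exp(-qT) = 111.9500 * 1.00000000 = 111.95000000
K * exp(-rT) = 100.3600 * 0.98856587 = 99.21247094
P = C - S*exp(-qT) + K*exp(-rT)
P = 23.1374 - 111.95000000 + 99.21247094 = 10.3999


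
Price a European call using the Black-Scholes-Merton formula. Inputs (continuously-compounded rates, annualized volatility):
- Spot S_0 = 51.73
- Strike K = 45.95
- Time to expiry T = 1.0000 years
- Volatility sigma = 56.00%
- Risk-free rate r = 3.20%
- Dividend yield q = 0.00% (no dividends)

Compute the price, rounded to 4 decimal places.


Answer: Price = 14.5944

Derivation:
d1 = (ln(S/K) + (r - q + 0.5*sigma^2) * T) / (sigma * sqrt(T)) = 0.54872149
d2 = d1 - sigma * sqrt(T) = -0.01127851
exp(-rT) = 0.96850658; exp(-qT) = 1.00000000
C = S_0 * exp(-qT) * N(d1) - K * exp(-rT) * N(d2)
N(d1) = 0.70840170; N(d2) = 0.49550062
C = 51.7300 * 1.00000000 * 0.70840170 - 45.9500 * 0.96850658 * 0.49550062 = 14.5944


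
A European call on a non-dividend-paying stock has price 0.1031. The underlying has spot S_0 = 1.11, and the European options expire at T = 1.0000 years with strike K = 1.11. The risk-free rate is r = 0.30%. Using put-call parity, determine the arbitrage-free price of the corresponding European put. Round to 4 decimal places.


Answer: Put price = 0.0998

Derivation:
Put-call parity: C - P = S_0 * exp(-qT) - K * exp(-rT).
S_0 * exp(-qT) = 1.1100 * 1.00000000 = 1.11000000
K * exp(-rT) = 1.1100 * 0.99700450 = 1.10667499
P = C - S*exp(-qT) + K*exp(-rT)
P = 0.1031 - 1.11000000 + 1.10667499 = 0.0998


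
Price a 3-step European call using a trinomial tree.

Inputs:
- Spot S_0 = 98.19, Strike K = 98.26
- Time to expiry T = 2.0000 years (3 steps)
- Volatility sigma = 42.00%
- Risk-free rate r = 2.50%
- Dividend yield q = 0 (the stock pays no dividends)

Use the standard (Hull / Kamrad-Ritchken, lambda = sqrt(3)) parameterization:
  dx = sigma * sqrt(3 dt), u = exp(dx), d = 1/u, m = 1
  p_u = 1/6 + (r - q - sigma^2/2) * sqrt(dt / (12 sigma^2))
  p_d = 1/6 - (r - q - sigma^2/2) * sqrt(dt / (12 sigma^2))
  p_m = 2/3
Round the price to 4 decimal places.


Answer: Price = V(0,0) = 22.4041

Derivation:
dt = T/N = 0.666667; dx = sigma*sqrt(3*dt) = 0.593970
u = exp(dx) = 1.811164; d = 1/u = 0.552131
p_u = 0.131199, p_m = 0.666667, p_d = 0.202134
Discount per step: exp(-r*dt) = 0.983471
Stock lattice S(k, j) with j the centered position index:
  k=0: S(0,+0) = 98.1900
  k=1: S(1,-1) = 54.2138; S(1,+0) = 98.1900; S(1,+1) = 177.8382
  k=2: S(2,-2) = 29.9331; S(2,-1) = 54.2138; S(2,+0) = 98.1900; S(2,+1) = 177.8382; S(2,+2) = 322.0941
  k=3: S(3,-3) = 16.5270; S(3,-2) = 29.9331; S(3,-1) = 54.2138; S(3,+0) = 98.1900; S(3,+1) = 177.8382; S(3,+2) = 322.0941; S(3,+3) = 583.3652
Terminal payoffs V(N, j) = max(S_T - K, 0):
  V(3,-3) = 0.000000; V(3,-2) = 0.000000; V(3,-1) = 0.000000; V(3,+0) = 0.000000; V(3,+1) = 79.578187; V(3,+2) = 223.834110; V(3,+3) = 485.105235
Backward induction: V(k, j) = exp(-r*dt) * [p_u * V(k+1, j+1) + p_m * V(k+1, j) + p_d * V(k+1, j-1)]
  V(2,-2) = exp(-r*dt) * [p_u*0.000000 + p_m*0.000000 + p_d*0.000000] = 0.000000
  V(2,-1) = exp(-r*dt) * [p_u*0.000000 + p_m*0.000000 + p_d*0.000000] = 0.000000
  V(2,+0) = exp(-r*dt) * [p_u*79.578187 + p_m*0.000000 + p_d*0.000000] = 10.268018
  V(2,+1) = exp(-r*dt) * [p_u*223.834110 + p_m*79.578187 + p_d*0.000000] = 81.056690
  V(2,+2) = exp(-r*dt) * [p_u*485.105235 + p_m*223.834110 + p_d*79.578187] = 225.169311
  V(1,-1) = exp(-r*dt) * [p_u*10.268018 + p_m*0.000000 + p_d*0.000000] = 1.324888
  V(1,+0) = exp(-r*dt) * [p_u*81.056690 + p_m*10.268018 + p_d*0.000000] = 17.190992
  V(1,+1) = exp(-r*dt) * [p_u*225.169311 + p_m*81.056690 + p_d*10.268018] = 84.239562
  V(0,+0) = exp(-r*dt) * [p_u*84.239562 + p_m*17.190992 + p_d*1.324888] = 22.404090


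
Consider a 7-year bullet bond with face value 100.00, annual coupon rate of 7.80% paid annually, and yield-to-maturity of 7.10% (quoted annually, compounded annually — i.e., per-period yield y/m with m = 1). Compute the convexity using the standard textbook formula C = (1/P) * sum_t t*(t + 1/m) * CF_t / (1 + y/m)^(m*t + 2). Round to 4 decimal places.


Coupon per period c = face * coupon_rate / m = 7.800000
Periods per year m = 1; per-period yield y/m = 0.071000
Number of cashflows N = 7
Cashflows (t years, CF_t, discount factor 1/(1+y/m)^(m*t), PV):
  t = 1.0000: CF_t = 7.800000, DF = 0.933707, PV = 7.282913
  t = 2.0000: CF_t = 7.800000, DF = 0.871808, PV = 6.800106
  t = 3.0000: CF_t = 7.800000, DF = 0.814013, PV = 6.349305
  t = 4.0000: CF_t = 7.800000, DF = 0.760050, PV = 5.928389
  t = 5.0000: CF_t = 7.800000, DF = 0.709664, PV = 5.535378
  t = 6.0000: CF_t = 7.800000, DF = 0.662618, PV = 5.168420
  t = 7.0000: CF_t = 107.800000, DF = 0.618691, PV = 66.694875
Price P = sum_t PV_t = 103.759386
Convexity numerator sum_t t*(t + 1/m) * CF_t / (1+y/m)^(m*t + 2):
  t = 1.0000: term = 12.698610
  t = 2.0000: term = 35.570336
  t = 3.0000: term = 66.424531
  t = 4.0000: term = 103.368395
  t = 5.0000: term = 144.773663
  t = 6.0000: term = 189.246618
  t = 7.0000: term = 3256.128611
Convexity = (1/P) * sum = 3808.210763 / 103.759386 = 36.702326

Answer: Convexity = 36.7023


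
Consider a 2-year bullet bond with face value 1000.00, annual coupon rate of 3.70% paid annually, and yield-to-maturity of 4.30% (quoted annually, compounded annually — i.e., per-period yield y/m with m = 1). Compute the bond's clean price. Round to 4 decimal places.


Coupon per period c = face * coupon_rate / m = 37.000000
Periods per year m = 1; per-period yield y/m = 0.043000
Number of cashflows N = 2
Cashflows (t years, CF_t, discount factor 1/(1+y/m)^(m*t), PV):
  t = 1.0000: CF_t = 37.000000, DF = 0.958773, PV = 35.474593
  t = 2.0000: CF_t = 1037.000000, DF = 0.919245, PV = 953.257299
Price P = sum_t PV_t = 988.731892

Answer: Price = 988.7319


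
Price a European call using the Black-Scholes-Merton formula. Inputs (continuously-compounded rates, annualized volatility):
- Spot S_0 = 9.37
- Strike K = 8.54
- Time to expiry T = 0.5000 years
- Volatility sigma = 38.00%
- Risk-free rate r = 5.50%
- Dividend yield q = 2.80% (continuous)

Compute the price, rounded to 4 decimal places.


d1 = (ln(S/K) + (r - q + 0.5*sigma^2) * T) / (sigma * sqrt(T)) = 0.52977962
d2 = d1 - sigma * sqrt(T) = 0.26107904
exp(-rT) = 0.97287468; exp(-qT) = 0.98609754
C = S_0 * exp(-qT) * N(d1) - K * exp(-rT) * N(d2)
N(d1) = 0.70186763; N(d2) = 0.60298422
C = 9.3700 * 0.98609754 * 0.70186763 - 8.5400 * 0.97287468 * 0.60298422 = 1.4753

Answer: Price = 1.4753


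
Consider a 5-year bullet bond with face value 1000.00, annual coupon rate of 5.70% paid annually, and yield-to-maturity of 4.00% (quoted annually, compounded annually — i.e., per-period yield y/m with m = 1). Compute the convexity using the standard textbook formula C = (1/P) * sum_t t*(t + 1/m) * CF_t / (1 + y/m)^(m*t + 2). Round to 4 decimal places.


Answer: Convexity = 24.1278

Derivation:
Coupon per period c = face * coupon_rate / m = 57.000000
Periods per year m = 1; per-period yield y/m = 0.040000
Number of cashflows N = 5
Cashflows (t years, CF_t, discount factor 1/(1+y/m)^(m*t), PV):
  t = 1.0000: CF_t = 57.000000, DF = 0.961538, PV = 54.807692
  t = 2.0000: CF_t = 57.000000, DF = 0.924556, PV = 52.699704
  t = 3.0000: CF_t = 57.000000, DF = 0.888996, PV = 50.672792
  t = 4.0000: CF_t = 57.000000, DF = 0.854804, PV = 48.723839
  t = 5.0000: CF_t = 1057.000000, DF = 0.821927, PV = 868.776952
Price P = sum_t PV_t = 1075.680980
Convexity numerator sum_t t*(t + 1/m) * CF_t / (1+y/m)^(m*t + 2):
  t = 1.0000: term = 101.345585
  t = 2.0000: term = 292.343033
  t = 3.0000: term = 562.198141
  t = 4.0000: term = 900.958559
  t = 5.0000: term = 24096.993857
Convexity = (1/P) * sum = 25953.839175 / 1075.680980 = 24.127822


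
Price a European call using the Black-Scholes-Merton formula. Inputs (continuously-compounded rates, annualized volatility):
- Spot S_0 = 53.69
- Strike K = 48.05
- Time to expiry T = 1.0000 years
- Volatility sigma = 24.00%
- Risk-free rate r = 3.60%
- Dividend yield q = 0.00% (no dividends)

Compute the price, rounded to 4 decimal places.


Answer: Price = 9.3103

Derivation:
d1 = (ln(S/K) + (r - q + 0.5*sigma^2) * T) / (sigma * sqrt(T)) = 0.73243595
d2 = d1 - sigma * sqrt(T) = 0.49243595
exp(-rT) = 0.96464029; exp(-qT) = 1.00000000
C = S_0 * exp(-qT) * N(d1) - K * exp(-rT) * N(d2)
N(d1) = 0.76804874; N(d2) = 0.68879441
C = 53.6900 * 1.00000000 * 0.76804874 - 48.0500 * 0.96464029 * 0.68879441 = 9.3103


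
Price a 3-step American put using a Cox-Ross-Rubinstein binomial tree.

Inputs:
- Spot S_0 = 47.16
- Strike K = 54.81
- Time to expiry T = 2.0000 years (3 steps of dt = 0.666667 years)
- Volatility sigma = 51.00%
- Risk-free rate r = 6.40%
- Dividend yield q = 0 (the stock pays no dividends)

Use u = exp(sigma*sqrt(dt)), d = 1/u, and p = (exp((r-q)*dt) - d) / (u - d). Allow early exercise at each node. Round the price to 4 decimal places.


Answer: Price = V(0,0) = 15.3843

Derivation:
dt = T/N = 0.666667
u = exp(sigma*sqrt(dt)) = 1.516512; d = 1/u = 0.659408
p = (exp((r-q)*dt) - d) / (u - d) = 0.448233
Discount per step: exp(-r*dt) = 0.958231
Stock lattice S(k, i) with i counting down-moves:
  k=0: S(0,0) = 47.1600
  k=1: S(1,0) = 71.5187; S(1,1) = 31.0977
  k=2: S(2,0) = 108.4590; S(2,1) = 47.1600; S(2,2) = 20.5060
  k=3: S(3,0) = 164.4795; S(3,1) = 71.5187; S(3,2) = 31.0977; S(3,3) = 13.5218
Terminal payoffs V(N, i) = max(K - S_T, 0):
  V(3,0) = 0.000000; V(3,1) = 0.000000; V(3,2) = 23.712332; V(3,3) = 41.288158
Backward induction: V(k, i) = exp(-r*dt) * [p * V(k+1, i) + (1-p) * V(k+1, i+1)]; then take max(V_cont, immediate exercise) for American.
  V(2,0) = exp(-r*dt) * [p*0.000000 + (1-p)*0.000000] = 0.000000; exercise = 0.000000; V(2,0) = max -> 0.000000
  V(2,1) = exp(-r*dt) * [p*0.000000 + (1-p)*23.712332] = 12.537197; exercise = 7.650000; V(2,1) = max -> 12.537197
  V(2,2) = exp(-r*dt) * [p*23.712332 + (1-p)*41.288158] = 32.014585; exercise = 34.303958; V(2,2) = max -> 34.303958
  V(1,0) = exp(-r*dt) * [p*0.000000 + (1-p)*12.537197] = 6.628673; exercise = 0.000000; V(1,0) = max -> 6.628673
  V(1,1) = exp(-r*dt) * [p*12.537197 + (1-p)*34.303958] = 23.522061; exercise = 23.712332; V(1,1) = max -> 23.712332
  V(0,0) = exp(-r*dt) * [p*6.628673 + (1-p)*23.712332] = 15.384279; exercise = 7.650000; V(0,0) = max -> 15.384279


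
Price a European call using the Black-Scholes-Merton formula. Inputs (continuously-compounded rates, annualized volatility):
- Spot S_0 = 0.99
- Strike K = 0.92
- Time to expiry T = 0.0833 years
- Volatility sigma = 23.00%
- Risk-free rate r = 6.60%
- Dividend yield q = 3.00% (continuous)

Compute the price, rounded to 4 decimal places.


Answer: Price = 0.0765

Derivation:
d1 = (ln(S/K) + (r - q + 0.5*sigma^2) * T) / (sigma * sqrt(T)) = 1.18305199
d2 = d1 - sigma * sqrt(T) = 1.11666999
exp(-rT) = 0.99451729; exp(-qT) = 0.99750412
C = S_0 * exp(-qT) * N(d1) - K * exp(-rT) * N(d2)
N(d1) = 0.88160573; N(d2) = 0.86793227
C = 0.9900 * 0.99750412 * 0.88160573 - 0.9200 * 0.99451729 * 0.86793227 = 0.0765


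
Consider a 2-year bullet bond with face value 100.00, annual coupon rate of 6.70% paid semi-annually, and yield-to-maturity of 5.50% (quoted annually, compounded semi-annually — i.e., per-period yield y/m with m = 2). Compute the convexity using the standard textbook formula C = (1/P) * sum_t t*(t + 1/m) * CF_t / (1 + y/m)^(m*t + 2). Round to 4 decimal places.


Answer: Convexity = 4.4399

Derivation:
Coupon per period c = face * coupon_rate / m = 3.350000
Periods per year m = 2; per-period yield y/m = 0.027500
Number of cashflows N = 4
Cashflows (t years, CF_t, discount factor 1/(1+y/m)^(m*t), PV):
  t = 0.5000: CF_t = 3.350000, DF = 0.973236, PV = 3.260341
  t = 1.0000: CF_t = 3.350000, DF = 0.947188, PV = 3.173081
  t = 1.5000: CF_t = 3.350000, DF = 0.921838, PV = 3.088157
  t = 2.0000: CF_t = 103.350000, DF = 0.897166, PV = 92.722079
Price P = sum_t PV_t = 102.243657
Convexity numerator sum_t t*(t + 1/m) * CF_t / (1+y/m)^(m*t + 2):
  t = 0.5000: term = 1.544078
  t = 1.0000: term = 4.508258
  t = 1.5000: term = 8.775198
  t = 2.0000: term = 439.126354
Convexity = (1/P) * sum = 453.953888 / 102.243657 = 4.439922


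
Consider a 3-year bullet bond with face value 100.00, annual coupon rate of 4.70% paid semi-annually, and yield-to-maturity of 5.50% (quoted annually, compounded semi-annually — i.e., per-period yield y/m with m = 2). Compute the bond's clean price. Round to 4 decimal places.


Answer: Price = 97.8151

Derivation:
Coupon per period c = face * coupon_rate / m = 2.350000
Periods per year m = 2; per-period yield y/m = 0.027500
Number of cashflows N = 6
Cashflows (t years, CF_t, discount factor 1/(1+y/m)^(m*t), PV):
  t = 0.5000: CF_t = 2.350000, DF = 0.973236, PV = 2.287105
  t = 1.0000: CF_t = 2.350000, DF = 0.947188, PV = 2.225893
  t = 1.5000: CF_t = 2.350000, DF = 0.921838, PV = 2.166319
  t = 2.0000: CF_t = 2.350000, DF = 0.897166, PV = 2.108339
  t = 2.5000: CF_t = 2.350000, DF = 0.873154, PV = 2.051912
  t = 3.0000: CF_t = 102.350000, DF = 0.849785, PV = 86.975486
Price P = sum_t PV_t = 97.815053


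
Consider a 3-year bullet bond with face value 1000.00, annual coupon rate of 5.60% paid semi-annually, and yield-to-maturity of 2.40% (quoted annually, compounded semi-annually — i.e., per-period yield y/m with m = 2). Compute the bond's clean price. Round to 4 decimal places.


Coupon per period c = face * coupon_rate / m = 28.000000
Periods per year m = 2; per-period yield y/m = 0.012000
Number of cashflows N = 6
Cashflows (t years, CF_t, discount factor 1/(1+y/m)^(m*t), PV):
  t = 0.5000: CF_t = 28.000000, DF = 0.988142, PV = 27.667984
  t = 1.0000: CF_t = 28.000000, DF = 0.976425, PV = 27.339905
  t = 1.5000: CF_t = 28.000000, DF = 0.964847, PV = 27.015717
  t = 2.0000: CF_t = 28.000000, DF = 0.953406, PV = 26.695372
  t = 2.5000: CF_t = 28.000000, DF = 0.942101, PV = 26.378826
  t = 3.0000: CF_t = 1028.000000, DF = 0.930930, PV = 956.995817
Price P = sum_t PV_t = 1092.093622

Answer: Price = 1092.0936


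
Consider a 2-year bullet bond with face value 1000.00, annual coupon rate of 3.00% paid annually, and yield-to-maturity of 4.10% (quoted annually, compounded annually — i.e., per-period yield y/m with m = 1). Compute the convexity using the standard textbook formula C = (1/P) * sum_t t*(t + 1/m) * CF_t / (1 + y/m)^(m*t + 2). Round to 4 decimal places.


Coupon per period c = face * coupon_rate / m = 30.000000
Periods per year m = 1; per-period yield y/m = 0.041000
Number of cashflows N = 2
Cashflows (t years, CF_t, discount factor 1/(1+y/m)^(m*t), PV):
  t = 1.0000: CF_t = 30.000000, DF = 0.960615, PV = 28.818444
  t = 2.0000: CF_t = 1030.000000, DF = 0.922781, PV = 950.464205
Price P = sum_t PV_t = 979.282649
Convexity numerator sum_t t*(t + 1/m) * CF_t / (1+y/m)^(m*t + 2):
  t = 1.0000: term = 53.186212
  t = 2.0000: term = 5262.420610
Convexity = (1/P) * sum = 5315.606822 / 979.282649 = 5.428062

Answer: Convexity = 5.4281


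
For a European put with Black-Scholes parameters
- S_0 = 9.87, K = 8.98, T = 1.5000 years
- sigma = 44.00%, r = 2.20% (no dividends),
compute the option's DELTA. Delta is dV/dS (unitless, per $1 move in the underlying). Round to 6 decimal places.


Answer: Delta = -0.306413

Derivation:
d1 = 0.5060422592; d2 = -0.0328454842
phi(d1) = 0.3509968895; exp(-qT) = 1.0000000000; exp(-rT) = 0.9675385596
N(-d1) = 0.3064134918
Delta = -exp(-qT) * N(-d1) = -1.0000000000 * 0.3064134918 = -0.306413


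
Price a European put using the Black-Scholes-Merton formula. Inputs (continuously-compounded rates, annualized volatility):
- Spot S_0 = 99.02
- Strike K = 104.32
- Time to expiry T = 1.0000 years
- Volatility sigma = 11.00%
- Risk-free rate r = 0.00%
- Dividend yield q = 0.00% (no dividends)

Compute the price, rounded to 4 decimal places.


d1 = (ln(S/K) + (r - q + 0.5*sigma^2) * T) / (sigma * sqrt(T)) = -0.41901135
d2 = d1 - sigma * sqrt(T) = -0.52901135
exp(-rT) = 1.00000000; exp(-qT) = 1.00000000
P = K * exp(-rT) * N(-d2) - S_0 * exp(-qT) * N(-d1)
N(-d1) = 0.66239608; N(-d2) = 0.70160121
P = 104.3200 * 1.00000000 * 0.70160121 - 99.0200 * 1.00000000 * 0.66239608 = 7.6006

Answer: Price = 7.6006


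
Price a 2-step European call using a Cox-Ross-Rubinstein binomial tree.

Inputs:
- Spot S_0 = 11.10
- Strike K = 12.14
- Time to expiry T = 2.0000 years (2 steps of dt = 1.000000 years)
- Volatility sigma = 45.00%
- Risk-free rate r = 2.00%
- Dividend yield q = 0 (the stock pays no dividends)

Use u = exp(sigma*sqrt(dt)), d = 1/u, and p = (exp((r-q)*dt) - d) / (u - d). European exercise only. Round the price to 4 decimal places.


dt = T/N = 1.000000
u = exp(sigma*sqrt(dt)) = 1.568312; d = 1/u = 0.637628
p = (exp((r-q)*dt) - d) / (u - d) = 0.411067
Discount per step: exp(-r*dt) = 0.980199
Stock lattice S(k, i) with i counting down-moves:
  k=0: S(0,0) = 11.1000
  k=1: S(1,0) = 17.4083; S(1,1) = 7.0777
  k=2: S(2,0) = 27.3016; S(2,1) = 11.1000; S(2,2) = 4.5129
Terminal payoffs V(N, i) = max(S_T - K, 0):
  V(2,0) = 15.161595; V(2,1) = 0.000000; V(2,2) = 0.000000
Backward induction: V(k, i) = exp(-r*dt) * [p * V(k+1, i) + (1-p) * V(k+1, i+1)].
  V(1,0) = exp(-r*dt) * [p*15.161595 + (1-p)*0.000000] = 6.109016
  V(1,1) = exp(-r*dt) * [p*0.000000 + (1-p)*0.000000] = 0.000000
  V(0,0) = exp(-r*dt) * [p*6.109016 + (1-p)*0.000000] = 2.461487

Answer: Price = V(0,0) = 2.4615


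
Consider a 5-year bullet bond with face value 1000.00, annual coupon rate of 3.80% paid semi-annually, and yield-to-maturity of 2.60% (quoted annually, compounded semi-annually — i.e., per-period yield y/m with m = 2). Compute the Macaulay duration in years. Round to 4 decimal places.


Coupon per period c = face * coupon_rate / m = 19.000000
Periods per year m = 2; per-period yield y/m = 0.013000
Number of cashflows N = 10
Cashflows (t years, CF_t, discount factor 1/(1+y/m)^(m*t), PV):
  t = 0.5000: CF_t = 19.000000, DF = 0.987167, PV = 18.756170
  t = 1.0000: CF_t = 19.000000, DF = 0.974498, PV = 18.515469
  t = 1.5000: CF_t = 19.000000, DF = 0.961992, PV = 18.277857
  t = 2.0000: CF_t = 19.000000, DF = 0.949647, PV = 18.043294
  t = 2.5000: CF_t = 19.000000, DF = 0.937460, PV = 17.811741
  t = 3.0000: CF_t = 19.000000, DF = 0.925429, PV = 17.583160
  t = 3.5000: CF_t = 19.000000, DF = 0.913553, PV = 17.357512
  t = 4.0000: CF_t = 19.000000, DF = 0.901829, PV = 17.134760
  t = 4.5000: CF_t = 19.000000, DF = 0.890256, PV = 16.914867
  t = 5.0000: CF_t = 1019.000000, DF = 0.878831, PV = 895.529157
Price P = sum_t PV_t = 1055.923987
Macaulay numerator sum_t t * PV_t:
  t * PV_t at t = 0.5000: 9.378085
  t * PV_t at t = 1.0000: 18.515469
  t * PV_t at t = 1.5000: 27.416785
  t * PV_t at t = 2.0000: 36.086587
  t * PV_t at t = 2.5000: 44.529353
  t * PV_t at t = 3.0000: 52.749480
  t * PV_t at t = 3.5000: 60.751293
  t * PV_t at t = 4.0000: 68.539042
  t * PV_t at t = 4.5000: 76.116902
  t * PV_t at t = 5.0000: 4477.645786
Macaulay duration D = (sum_t t * PV_t) / P = 4871.728782 / 1055.923987 = 4.613712

Answer: Macaulay duration = 4.6137 years


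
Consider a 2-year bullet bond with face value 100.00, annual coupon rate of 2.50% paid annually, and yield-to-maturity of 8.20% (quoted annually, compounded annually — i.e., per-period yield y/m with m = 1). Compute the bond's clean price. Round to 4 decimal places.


Coupon per period c = face * coupon_rate / m = 2.500000
Periods per year m = 1; per-period yield y/m = 0.082000
Number of cashflows N = 2
Cashflows (t years, CF_t, discount factor 1/(1+y/m)^(m*t), PV):
  t = 1.0000: CF_t = 2.500000, DF = 0.924214, PV = 2.310536
  t = 2.0000: CF_t = 102.500000, DF = 0.854172, PV = 87.552660
Price P = sum_t PV_t = 89.863196

Answer: Price = 89.8632


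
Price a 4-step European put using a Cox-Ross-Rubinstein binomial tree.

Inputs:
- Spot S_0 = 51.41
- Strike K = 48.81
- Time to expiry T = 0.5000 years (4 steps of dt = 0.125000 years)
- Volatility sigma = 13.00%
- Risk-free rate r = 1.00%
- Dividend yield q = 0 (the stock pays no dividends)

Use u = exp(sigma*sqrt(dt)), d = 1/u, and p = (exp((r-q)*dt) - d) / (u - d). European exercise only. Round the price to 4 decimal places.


dt = T/N = 0.125000
u = exp(sigma*sqrt(dt)) = 1.047035; d = 1/u = 0.955078
p = (exp((r-q)*dt) - d) / (u - d) = 0.502113
Discount per step: exp(-r*dt) = 0.998751
Stock lattice S(k, i) with i counting down-moves:
  k=0: S(0,0) = 51.4100
  k=1: S(1,0) = 53.8280; S(1,1) = 49.1006
  k=2: S(2,0) = 56.3598; S(2,1) = 51.4100; S(2,2) = 46.8949
  k=3: S(3,0) = 59.0107; S(3,1) = 53.8280; S(3,2) = 49.1006; S(3,3) = 44.7883
  k=4: S(4,0) = 61.7862; S(4,1) = 56.3598; S(4,2) = 51.4100; S(4,3) = 46.8949; S(4,4) = 42.7763
Terminal payoffs V(N, i) = max(K - S_T, 0):
  V(4,0) = 0.000000; V(4,1) = 0.000000; V(4,2) = 0.000000; V(4,3) = 1.915105; V(4,4) = 6.033669
Backward induction: V(k, i) = exp(-r*dt) * [p * V(k+1, i) + (1-p) * V(k+1, i+1)].
  V(3,0) = exp(-r*dt) * [p*0.000000 + (1-p)*0.000000] = 0.000000
  V(3,1) = exp(-r*dt) * [p*0.000000 + (1-p)*0.000000] = 0.000000
  V(3,2) = exp(-r*dt) * [p*0.000000 + (1-p)*1.915105] = 0.952314
  V(3,3) = exp(-r*dt) * [p*1.915105 + (1-p)*6.033669] = 3.960728
  V(2,0) = exp(-r*dt) * [p*0.000000 + (1-p)*0.000000] = 0.000000
  V(2,1) = exp(-r*dt) * [p*0.000000 + (1-p)*0.952314] = 0.473552
  V(2,2) = exp(-r*dt) * [p*0.952314 + (1-p)*3.960728] = 2.447102
  V(1,0) = exp(-r*dt) * [p*0.000000 + (1-p)*0.473552] = 0.235481
  V(1,1) = exp(-r*dt) * [p*0.473552 + (1-p)*2.447102] = 1.454337
  V(0,0) = exp(-r*dt) * [p*0.235481 + (1-p)*1.454337] = 0.841281

Answer: Price = V(0,0) = 0.8413


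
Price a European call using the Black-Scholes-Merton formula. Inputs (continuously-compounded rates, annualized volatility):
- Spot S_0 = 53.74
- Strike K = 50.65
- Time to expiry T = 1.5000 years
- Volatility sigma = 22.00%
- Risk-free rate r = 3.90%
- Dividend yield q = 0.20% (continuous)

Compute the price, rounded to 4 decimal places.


Answer: Price = 8.8157

Derivation:
d1 = (ln(S/K) + (r - q + 0.5*sigma^2) * T) / (sigma * sqrt(T)) = 0.56048175
d2 = d1 - sigma * sqrt(T) = 0.29103788
exp(-rT) = 0.94317824; exp(-qT) = 0.99700450
C = S_0 * exp(-qT) * N(d1) - K * exp(-rT) * N(d2)
N(d1) = 0.71242456; N(d2) = 0.61448882
C = 53.7400 * 0.99700450 * 0.71242456 - 50.6500 * 0.94317824 * 0.61448882 = 8.8157


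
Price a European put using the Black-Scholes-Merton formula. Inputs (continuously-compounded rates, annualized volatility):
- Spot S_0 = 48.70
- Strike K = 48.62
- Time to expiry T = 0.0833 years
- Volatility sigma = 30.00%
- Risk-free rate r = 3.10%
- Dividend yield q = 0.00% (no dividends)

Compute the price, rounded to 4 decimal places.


d1 = (ln(S/K) + (r - q + 0.5*sigma^2) * T) / (sigma * sqrt(T)) = 0.09210419
d2 = d1 - sigma * sqrt(T) = 0.00551897
exp(-rT) = 0.99742103; exp(-qT) = 1.00000000
P = K * exp(-rT) * N(-d2) - S_0 * exp(-qT) * N(-d1)
N(-d1) = 0.46330763; N(-d2) = 0.49779826
P = 48.6200 * 0.99742103 * 0.49779826 - 48.7000 * 1.00000000 * 0.46330763 = 1.5775

Answer: Price = 1.5775


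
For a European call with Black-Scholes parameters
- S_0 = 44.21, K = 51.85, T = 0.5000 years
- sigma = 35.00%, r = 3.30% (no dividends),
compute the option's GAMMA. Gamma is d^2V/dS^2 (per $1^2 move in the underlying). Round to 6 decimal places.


Answer: Gamma = 0.032896

Derivation:
d1 = -0.4536753746; d2 = -0.7011627480
phi(d1) = 0.3599287420; exp(-qT) = 1.0000000000; exp(-rT) = 0.9836353794
Gamma = exp(-qT) * phi(d1) / (S * sigma * sqrt(T)) = 1.0000000000 * 0.3599287420 / (44.2100 * 0.3500 * 0.7071067812) = 0.032896


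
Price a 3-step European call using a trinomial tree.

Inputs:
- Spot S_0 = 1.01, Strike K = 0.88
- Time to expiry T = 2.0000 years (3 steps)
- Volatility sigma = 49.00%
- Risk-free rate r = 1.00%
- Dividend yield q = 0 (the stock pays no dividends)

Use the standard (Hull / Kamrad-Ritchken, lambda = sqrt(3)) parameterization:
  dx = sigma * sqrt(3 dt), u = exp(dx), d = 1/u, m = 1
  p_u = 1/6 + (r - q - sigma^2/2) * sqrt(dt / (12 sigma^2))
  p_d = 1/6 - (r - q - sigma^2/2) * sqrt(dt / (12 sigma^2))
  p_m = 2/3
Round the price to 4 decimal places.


dt = T/N = 0.666667; dx = sigma*sqrt(3*dt) = 0.692965
u = exp(dx) = 1.999635; d = 1/u = 0.500091
p_u = 0.113730, p_m = 0.666667, p_d = 0.219603
Discount per step: exp(-r*dt) = 0.993356
Stock lattice S(k, j) with j the centered position index:
  k=0: S(0,+0) = 1.0100
  k=1: S(1,-1) = 0.5051; S(1,+0) = 1.0100; S(1,+1) = 2.0196
  k=2: S(2,-2) = 0.2526; S(2,-1) = 0.5051; S(2,+0) = 1.0100; S(2,+1) = 2.0196; S(2,+2) = 4.0385
  k=3: S(3,-3) = 0.1263; S(3,-2) = 0.2526; S(3,-1) = 0.5051; S(3,+0) = 1.0100; S(3,+1) = 2.0196; S(3,+2) = 4.0385; S(3,+3) = 8.0756
Terminal payoffs V(N, j) = max(S_T - K, 0):
  V(3,-3) = 0.000000; V(3,-2) = 0.000000; V(3,-1) = 0.000000; V(3,+0) = 0.130000; V(3,+1) = 1.139631; V(3,+2) = 3.158525; V(3,+3) = 7.195577
Backward induction: V(k, j) = exp(-r*dt) * [p_u * V(k+1, j+1) + p_m * V(k+1, j) + p_d * V(k+1, j-1)]
  V(2,-2) = exp(-r*dt) * [p_u*0.000000 + p_m*0.000000 + p_d*0.000000] = 0.000000
  V(2,-1) = exp(-r*dt) * [p_u*0.130000 + p_m*0.000000 + p_d*0.000000] = 0.014687
  V(2,+0) = exp(-r*dt) * [p_u*1.139631 + p_m*0.130000 + p_d*0.000000] = 0.214840
  V(2,+1) = exp(-r*dt) * [p_u*3.158525 + p_m*1.139631 + p_d*0.130000] = 1.139897
  V(2,+2) = exp(-r*dt) * [p_u*7.195577 + p_m*3.158525 + p_d*1.139631] = 3.153211
  V(1,-1) = exp(-r*dt) * [p_u*0.214840 + p_m*0.014687 + p_d*0.000000] = 0.033997
  V(1,+0) = exp(-r*dt) * [p_u*1.139897 + p_m*0.214840 + p_d*0.014687] = 0.274258
  V(1,+1) = exp(-r*dt) * [p_u*3.153211 + p_m*1.139897 + p_d*0.214840] = 1.157979
  V(0,+0) = exp(-r*dt) * [p_u*1.157979 + p_m*0.274258 + p_d*0.033997] = 0.319862

Answer: Price = V(0,0) = 0.3199


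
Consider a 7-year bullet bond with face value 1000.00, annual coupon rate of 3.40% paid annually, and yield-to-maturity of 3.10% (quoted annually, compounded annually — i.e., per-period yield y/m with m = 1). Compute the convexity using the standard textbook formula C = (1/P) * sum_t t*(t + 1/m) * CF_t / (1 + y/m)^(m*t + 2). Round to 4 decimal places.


Coupon per period c = face * coupon_rate / m = 34.000000
Periods per year m = 1; per-period yield y/m = 0.031000
Number of cashflows N = 7
Cashflows (t years, CF_t, discount factor 1/(1+y/m)^(m*t), PV):
  t = 1.0000: CF_t = 34.000000, DF = 0.969932, PV = 32.977692
  t = 2.0000: CF_t = 34.000000, DF = 0.940768, PV = 31.986122
  t = 3.0000: CF_t = 34.000000, DF = 0.912481, PV = 31.024366
  t = 4.0000: CF_t = 34.000000, DF = 0.885045, PV = 30.091529
  t = 5.0000: CF_t = 34.000000, DF = 0.858434, PV = 29.186740
  t = 6.0000: CF_t = 34.000000, DF = 0.832622, PV = 28.309156
  t = 7.0000: CF_t = 1034.000000, DF = 0.807587, PV = 835.045004
Price P = sum_t PV_t = 1018.620609
Convexity numerator sum_t t*(t + 1/m) * CF_t / (1+y/m)^(m*t + 2):
  t = 1.0000: term = 62.048733
  t = 2.0000: term = 180.549174
  t = 3.0000: term = 350.240881
  t = 4.0000: term = 566.183125
  t = 5.0000: term = 823.738785
  t = 6.0000: term = 1118.558971
  t = 7.0000: term = 43992.696060
Convexity = (1/P) * sum = 47094.015729 / 1018.620609 = 46.233127

Answer: Convexity = 46.2331


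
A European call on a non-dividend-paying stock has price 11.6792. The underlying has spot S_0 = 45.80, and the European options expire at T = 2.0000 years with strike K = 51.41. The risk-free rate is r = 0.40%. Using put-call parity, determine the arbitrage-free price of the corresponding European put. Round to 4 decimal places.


Put-call parity: C - P = S_0 * exp(-qT) - K * exp(-rT).
S_0 * exp(-qT) = 45.8000 * 1.00000000 = 45.80000000
K * exp(-rT) = 51.4100 * 0.99203191 = 51.00036074
P = C - S*exp(-qT) + K*exp(-rT)
P = 11.6792 - 45.80000000 + 51.00036074 = 16.8796

Answer: Put price = 16.8796


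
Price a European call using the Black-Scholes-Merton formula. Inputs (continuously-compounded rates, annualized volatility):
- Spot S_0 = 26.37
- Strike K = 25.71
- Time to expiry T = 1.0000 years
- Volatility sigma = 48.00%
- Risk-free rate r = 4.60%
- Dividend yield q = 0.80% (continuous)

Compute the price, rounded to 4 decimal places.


d1 = (ln(S/K) + (r - q + 0.5*sigma^2) * T) / (sigma * sqrt(T)) = 0.37197287
d2 = d1 - sigma * sqrt(T) = -0.10802713
exp(-rT) = 0.95504196; exp(-qT) = 0.99203191
C = S_0 * exp(-qT) * N(d1) - K * exp(-rT) * N(d2)
N(d1) = 0.64504348; N(d2) = 0.45698709
C = 26.3700 * 0.99203191 * 0.64504348 - 25.7100 * 0.95504196 * 0.45698709 = 5.6533

Answer: Price = 5.6533


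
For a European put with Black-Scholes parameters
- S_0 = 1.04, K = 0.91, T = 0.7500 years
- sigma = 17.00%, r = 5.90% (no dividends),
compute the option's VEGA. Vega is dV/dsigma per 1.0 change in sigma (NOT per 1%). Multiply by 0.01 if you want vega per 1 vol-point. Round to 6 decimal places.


d1 = 1.2811666874; d2 = 1.1339423688
phi(d1) = 0.1755849033; exp(-qT) = 1.0000000000; exp(-rT) = 0.9567147489
Vega = S * exp(-qT) * phi(d1) * sqrt(T) = 1.0400 * 1.0000000000 * 0.1755849033 * 0.8660254038 = 0.158143

Answer: Vega = 0.158143
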